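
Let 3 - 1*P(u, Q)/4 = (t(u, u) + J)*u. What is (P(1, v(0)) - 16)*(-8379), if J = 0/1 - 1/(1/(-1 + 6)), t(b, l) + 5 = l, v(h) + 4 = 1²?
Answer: -268128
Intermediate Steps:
v(h) = -3 (v(h) = -4 + 1² = -4 + 1 = -3)
t(b, l) = -5 + l
J = -5 (J = 0*1 - 1/(1/5) = 0 - 1/⅕ = 0 - 1*5 = 0 - 5 = -5)
P(u, Q) = 12 - 4*u*(-10 + u) (P(u, Q) = 12 - 4*((-5 + u) - 5)*u = 12 - 4*(-10 + u)*u = 12 - 4*u*(-10 + u))
(P(1, v(0)) - 16)*(-8379) = ((12 - 4*1² + 40*1) - 16)*(-8379) = ((12 - 4*1 + 40) - 16)*(-8379) = ((12 - 4 + 40) - 16)*(-8379) = (48 - 16)*(-8379) = 32*(-8379) = -268128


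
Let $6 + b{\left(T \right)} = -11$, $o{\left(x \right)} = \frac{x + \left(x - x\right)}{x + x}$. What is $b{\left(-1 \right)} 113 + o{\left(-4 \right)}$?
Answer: $- \frac{3841}{2} \approx -1920.5$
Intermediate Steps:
$o{\left(x \right)} = \frac{1}{2}$ ($o{\left(x \right)} = \frac{x + 0}{2 x} = x \frac{1}{2 x} = \frac{1}{2}$)
$b{\left(T \right)} = -17$ ($b{\left(T \right)} = -6 - 11 = -17$)
$b{\left(-1 \right)} 113 + o{\left(-4 \right)} = \left(-17\right) 113 + \frac{1}{2} = -1921 + \frac{1}{2} = - \frac{3841}{2}$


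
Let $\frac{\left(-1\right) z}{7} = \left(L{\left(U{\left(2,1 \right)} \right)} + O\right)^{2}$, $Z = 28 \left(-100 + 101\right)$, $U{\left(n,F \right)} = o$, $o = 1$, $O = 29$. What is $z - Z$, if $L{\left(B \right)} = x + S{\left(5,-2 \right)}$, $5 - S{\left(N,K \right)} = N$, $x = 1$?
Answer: $-6328$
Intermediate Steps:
$S{\left(N,K \right)} = 5 - N$
$U{\left(n,F \right)} = 1$
$L{\left(B \right)} = 1$ ($L{\left(B \right)} = 1 + \left(5 - 5\right) = 1 + 0 = 1$)
$Z = 28$ ($Z = 28 \cdot 1 = 28$)
$z = -6300$ ($z = - 7 \left(1 + 29\right)^{2} = - 7 \cdot 30^{2} = \left(-7\right) 900 = -6300$)
$z - Z = -6300 - 28 = -6328$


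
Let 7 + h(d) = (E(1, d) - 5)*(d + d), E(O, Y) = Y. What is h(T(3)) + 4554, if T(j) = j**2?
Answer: 4619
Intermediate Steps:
h(d) = -7 + 2*d*(-5 + d) (h(d) = -7 + (d - 5)*(d + d) = -7 + (-5 + d)*(2*d) = -7 + 2*d*(-5 + d))
h(T(3)) + 4554 = (-7 - 10*3**2 + 2*(3**2)**2) + 4554 = (-7 - 10*9 + 2*9**2) + 4554 = (-7 - 90 + 2*81) + 4554 = (-7 - 90 + 162) + 4554 = 65 + 4554 = 4619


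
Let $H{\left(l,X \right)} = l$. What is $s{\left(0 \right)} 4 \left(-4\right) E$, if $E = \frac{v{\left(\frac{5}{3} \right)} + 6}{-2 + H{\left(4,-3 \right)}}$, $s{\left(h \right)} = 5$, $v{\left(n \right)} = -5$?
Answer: $-40$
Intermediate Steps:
$E = \frac{1}{2}$ ($E = \frac{-5 + 6}{-2 + 4} = 1 \cdot \frac{1}{2} = \frac{1}{2} \approx 0.5$)
$s{\left(0 \right)} 4 \left(-4\right) E = 5 \cdot 4 \left(-4\right) \frac{1}{2} = 20 \left(-4\right) \frac{1}{2} = \left(-80\right) \frac{1}{2} = -40$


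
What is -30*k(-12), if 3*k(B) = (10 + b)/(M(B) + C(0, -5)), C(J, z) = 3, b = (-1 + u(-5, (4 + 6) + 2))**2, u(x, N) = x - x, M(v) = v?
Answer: 110/9 ≈ 12.222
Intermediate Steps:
u(x, N) = 0
b = 1 (b = (-1 + 0)**2 = (-1)**2 = 1)
k(B) = 11/(3*(3 + B)) (k(B) = ((10 + 1)/(B + 3))/3 = (11/(3 + B))/3 = 11/(3*(3 + B)))
-30*k(-12) = -110/(3 - 12) = -110/(-9) = -110*(-1)/9 = -30*(-11/27) = 110/9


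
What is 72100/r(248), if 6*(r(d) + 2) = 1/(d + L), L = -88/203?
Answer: -21740745600/602869 ≈ -36062.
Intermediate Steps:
L = -88/203 (L = -88*1/203 = -88/203 ≈ -0.43350)
r(d) = -2 + 1/(6*(-88/203 + d)) (r(d) = -2 + 1/(6*(d - 88/203)) = -2 + 1/(6*(-88/203 + d)))
72100/r(248) = 72100/(((1259 - 2436*248)/(6*(-88 + 203*248)))) = 72100/(((1259 - 604128)/(6*(-88 + 50344)))) = 72100/(((⅙)*(-602869)/50256)) = 72100/(((⅙)*(1/50256)*(-602869))) = 72100/(-602869/301536) = 72100*(-301536/602869) = -21740745600/602869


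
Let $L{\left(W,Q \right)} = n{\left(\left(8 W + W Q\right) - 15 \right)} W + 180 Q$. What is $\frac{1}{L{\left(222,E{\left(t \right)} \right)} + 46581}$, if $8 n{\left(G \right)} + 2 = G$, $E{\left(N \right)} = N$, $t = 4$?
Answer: $\frac{4}{483021} \approx 8.2812 \cdot 10^{-6}$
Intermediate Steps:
$n{\left(G \right)} = - \frac{1}{4} + \frac{G}{8}$
$L{\left(W,Q \right)} = 180 Q + W \left(- \frac{17}{8} + W + \frac{Q W}{8}\right)$ ($L{\left(W,Q \right)} = \left(- \frac{1}{4} + \frac{\left(8 W + W Q\right) - 15}{8}\right) W + 180 Q = \left(- \frac{1}{4} + \frac{\left(8 W + Q W\right) - 15}{8}\right) W + 180 Q = \left(- \frac{1}{4} + \frac{-15 + 8 W + Q W}{8}\right) W + 180 Q = \left(- \frac{1}{4} + \left(- \frac{15}{8} + W + \frac{Q W}{8}\right)\right) W + 180 Q = \left(- \frac{17}{8} + W + \frac{Q W}{8}\right) W + 180 Q = W \left(- \frac{17}{8} + W + \frac{Q W}{8}\right) + 180 Q = 180 Q + W \left(- \frac{17}{8} + W + \frac{Q W}{8}\right)$)
$\frac{1}{L{\left(222,E{\left(t \right)} \right)} + 46581} = \frac{1}{\left(180 \cdot 4 + \frac{1}{8} \cdot 222 \left(-17 + 8 \cdot 222 + 4 \cdot 222\right)\right) + 46581} = \frac{1}{\left(720 + \frac{1}{8} \cdot 222 \left(-17 + 1776 + 888\right)\right) + 46581} = \frac{1}{\left(720 + \frac{1}{8} \cdot 222 \cdot 2647\right) + 46581} = \frac{1}{\left(720 + \frac{293817}{4}\right) + 46581} = \frac{1}{\frac{296697}{4} + 46581} = \frac{1}{\frac{483021}{4}} = \frac{4}{483021}$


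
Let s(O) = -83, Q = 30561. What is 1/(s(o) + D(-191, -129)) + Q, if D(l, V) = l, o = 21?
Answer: 8373713/274 ≈ 30561.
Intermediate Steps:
1/(s(o) + D(-191, -129)) + Q = 1/(-83 - 191) + 30561 = 1/(-274) + 30561 = -1/274 + 30561 = 8373713/274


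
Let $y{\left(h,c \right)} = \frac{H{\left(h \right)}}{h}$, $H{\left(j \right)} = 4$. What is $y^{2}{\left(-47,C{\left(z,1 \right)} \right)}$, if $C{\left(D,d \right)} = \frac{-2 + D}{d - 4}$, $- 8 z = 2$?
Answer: $\frac{16}{2209} \approx 0.0072431$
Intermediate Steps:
$z = - \frac{1}{4}$ ($z = \left(- \frac{1}{8}\right) 2 = - \frac{1}{4} \approx -0.25$)
$C{\left(D,d \right)} = \frac{-2 + D}{-4 + d}$
$y{\left(h,c \right)} = \frac{4}{h}$
$y^{2}{\left(-47,C{\left(z,1 \right)} \right)} = \left(\frac{4}{-47}\right)^{2} = \left(4 \left(- \frac{1}{47}\right)\right)^{2} = \left(- \frac{4}{47}\right)^{2} = \frac{16}{2209}$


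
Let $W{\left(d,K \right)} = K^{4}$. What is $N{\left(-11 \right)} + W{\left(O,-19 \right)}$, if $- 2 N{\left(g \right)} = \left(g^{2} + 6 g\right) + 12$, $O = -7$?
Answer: $\frac{260575}{2} \approx 1.3029 \cdot 10^{5}$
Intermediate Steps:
$N{\left(g \right)} = -6 - 3 g - \frac{g^{2}}{2}$ ($N{\left(g \right)} = - \frac{\left(g^{2} + 6 g\right) + 12}{2} = - \frac{12 + g^{2} + 6 g}{2} = -6 - 3 g - \frac{g^{2}}{2}$)
$N{\left(-11 \right)} + W{\left(O,-19 \right)} = \left(-6 - -33 - \frac{\left(-11\right)^{2}}{2}\right) + \left(-19\right)^{4} = \left(-6 + 33 - \frac{121}{2}\right) + 130321 = - \frac{67}{2} + 130321 = \frac{260575}{2}$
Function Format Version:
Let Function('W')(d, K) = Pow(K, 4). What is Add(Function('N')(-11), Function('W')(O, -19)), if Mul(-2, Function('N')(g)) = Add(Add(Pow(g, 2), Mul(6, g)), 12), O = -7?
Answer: Rational(260575, 2) ≈ 1.3029e+5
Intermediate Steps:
Function('N')(g) = Add(-6, Mul(-3, g), Mul(Rational(-1, 2), Pow(g, 2))) (Function('N')(g) = Mul(Rational(-1, 2), Add(Add(Pow(g, 2), Mul(6, g)), 12)) = Mul(Rational(-1, 2), Add(12, Pow(g, 2), Mul(6, g))) = Add(-6, Mul(-3, g), Mul(Rational(-1, 2), Pow(g, 2))))
Add(Function('N')(-11), Function('W')(O, -19)) = Add(Add(-6, Mul(-3, -11), Mul(Rational(-1, 2), Pow(-11, 2))), Pow(-19, 4)) = Add(Add(-6, 33, Mul(Rational(-1, 2), 121)), 130321) = Add(Add(-6, 33, Rational(-121, 2)), 130321) = Add(Rational(-67, 2), 130321) = Rational(260575, 2)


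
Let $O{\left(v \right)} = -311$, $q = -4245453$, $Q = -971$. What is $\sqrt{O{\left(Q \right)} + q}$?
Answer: $2 i \sqrt{1061441} \approx 2060.5 i$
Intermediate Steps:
$\sqrt{O{\left(Q \right)} + q} = \sqrt{-311 - 4245453} = \sqrt{-4245764} = 2 i \sqrt{1061441}$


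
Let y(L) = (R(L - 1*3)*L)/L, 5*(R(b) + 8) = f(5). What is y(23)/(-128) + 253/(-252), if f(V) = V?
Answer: -7655/8064 ≈ -0.94928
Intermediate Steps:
R(b) = -7 (R(b) = -8 + (1/5)*5 = -8 + 1 = -7)
y(L) = -7 (y(L) = (-7*L)/L = -7)
y(23)/(-128) + 253/(-252) = -7/(-128) + 253/(-252) = -7*(-1/128) + 253*(-1/252) = 7/128 - 253/252 = -7655/8064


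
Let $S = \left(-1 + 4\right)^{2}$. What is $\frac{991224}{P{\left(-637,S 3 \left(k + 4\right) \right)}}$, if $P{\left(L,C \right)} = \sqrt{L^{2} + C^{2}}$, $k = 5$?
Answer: $\frac{495612 \sqrt{464818}}{232409} \approx 1453.9$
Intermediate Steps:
$S = 9$ ($S = 3^{2} = 9$)
$P{\left(L,C \right)} = \sqrt{C^{2} + L^{2}}$
$\frac{991224}{P{\left(-637,S 3 \left(k + 4\right) \right)}} = \frac{991224}{\sqrt{\left(9 \cdot 3 \left(5 + 4\right)\right)^{2} + \left(-637\right)^{2}}} = \frac{991224}{\sqrt{\left(27 \cdot 9\right)^{2} + 405769}} = \frac{991224}{\sqrt{243^{2} + 405769}} = \frac{991224}{\sqrt{59049 + 405769}} = \frac{991224}{\sqrt{464818}} = 991224 \frac{\sqrt{464818}}{464818} = \frac{495612 \sqrt{464818}}{232409}$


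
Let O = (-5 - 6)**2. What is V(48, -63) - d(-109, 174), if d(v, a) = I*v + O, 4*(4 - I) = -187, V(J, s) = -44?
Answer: 21467/4 ≈ 5366.8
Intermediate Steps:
O = 121 (O = (-11)**2 = 121)
I = 203/4 (I = 4 - 1/4*(-187) = 4 + 187/4 = 203/4 ≈ 50.750)
d(v, a) = 121 + 203*v/4 (d(v, a) = 203*v/4 + 121 = 121 + 203*v/4)
V(48, -63) - d(-109, 174) = -44 - (121 + (203/4)*(-109)) = -44 - (121 - 22127/4) = -44 - 1*(-21643/4) = -44 + 21643/4 = 21467/4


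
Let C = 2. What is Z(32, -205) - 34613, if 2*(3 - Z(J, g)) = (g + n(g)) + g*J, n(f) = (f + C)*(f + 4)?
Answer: -51629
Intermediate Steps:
n(f) = (2 + f)*(4 + f) (n(f) = (f + 2)*(f + 4) = (2 + f)*(4 + f))
Z(J, g) = -1 - 7*g/2 - g²/2 - J*g/2 (Z(J, g) = 3 - ((g + (8 + g² + 6*g)) + g*J)/2 = 3 - ((8 + g² + 7*g) + J*g)/2 = 3 - (8 + g² + 7*g + J*g)/2 = 3 + (-4 - 7*g/2 - g²/2 - J*g/2) = -1 - 7*g/2 - g²/2 - J*g/2)
Z(32, -205) - 34613 = (-1 - 7/2*(-205) - ½*(-205)² - ½*32*(-205)) - 34613 = (-1 + 1435/2 - ½*42025 + 3280) - 34613 = (-1 + 1435/2 - 42025/2 + 3280) - 34613 = -17016 - 34613 = -51629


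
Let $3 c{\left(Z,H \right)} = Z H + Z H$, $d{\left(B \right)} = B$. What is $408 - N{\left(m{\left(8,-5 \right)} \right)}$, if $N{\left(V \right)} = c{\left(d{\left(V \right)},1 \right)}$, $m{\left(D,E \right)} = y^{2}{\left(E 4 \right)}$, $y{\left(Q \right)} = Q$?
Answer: $\frac{424}{3} \approx 141.33$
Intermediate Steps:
$c{\left(Z,H \right)} = \frac{2 H Z}{3}$ ($c{\left(Z,H \right)} = \frac{Z H + Z H}{3} = \frac{H Z + H Z}{3} = \frac{2 H Z}{3}$)
$m{\left(D,E \right)} = 16 E^{2}$ ($m{\left(D,E \right)} = \left(E 4\right)^{2} = \left(4 E\right)^{2} = 16 E^{2}$)
$N{\left(V \right)} = \frac{2 V}{3}$ ($N{\left(V \right)} = \frac{2}{3} \cdot 1 V = \frac{2 V}{3}$)
$408 - N{\left(m{\left(8,-5 \right)} \right)} = 408 - \frac{2 \cdot 16 \left(-5\right)^{2}}{3} = 408 - \frac{2 \cdot 16 \cdot 25}{3} = 408 - \frac{2}{3} \cdot 400 = 408 - \frac{800}{3} = \frac{424}{3}$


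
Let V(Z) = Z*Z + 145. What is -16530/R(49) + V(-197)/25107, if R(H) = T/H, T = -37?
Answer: 20337358088/928959 ≈ 21893.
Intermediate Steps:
V(Z) = 145 + Z**2 (V(Z) = Z**2 + 145 = 145 + Z**2)
R(H) = -37/H
-16530/R(49) + V(-197)/25107 = -16530/((-37/49)) + (145 + (-197)**2)/25107 = -16530/((-37*1/49)) + (145 + 38809)*(1/25107) = -16530/(-37/49) + 38954*(1/25107) = -16530*(-49/37) + 38954/25107 = 809970/37 + 38954/25107 = 20337358088/928959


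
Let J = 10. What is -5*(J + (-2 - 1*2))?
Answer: -30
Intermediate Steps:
-5*(J + (-2 - 1*2)) = -5*(10 + (-2 - 1*2)) = -5*(10 + (-2 - 2)) = -5*(10 - 4) = -5*6 = -30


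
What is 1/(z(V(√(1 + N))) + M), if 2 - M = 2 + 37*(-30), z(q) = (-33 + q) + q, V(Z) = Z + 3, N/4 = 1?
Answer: 1083/1172869 - 2*√5/1172869 ≈ 0.00091956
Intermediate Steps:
N = 4 (N = 4*1 = 4)
V(Z) = 3 + Z
z(q) = -33 + 2*q
M = 1110 (M = 2 - (2 + 37*(-30)) = 2 - (2 - 1110) = 2 - 1*(-1108) = 2 + 1108 = 1110)
1/(z(V(√(1 + N))) + M) = 1/((-33 + 2*(3 + √(1 + 4))) + 1110) = 1/((-33 + 2*(3 + √5)) + 1110) = 1/((-33 + (6 + 2*√5)) + 1110) = 1/((-27 + 2*√5) + 1110) = 1/(1083 + 2*√5)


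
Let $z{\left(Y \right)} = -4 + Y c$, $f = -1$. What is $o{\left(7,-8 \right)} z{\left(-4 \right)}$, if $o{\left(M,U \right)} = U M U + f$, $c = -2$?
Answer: $1788$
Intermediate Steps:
$o{\left(M,U \right)} = -1 + M U^{2}$ ($o{\left(M,U \right)} = U M U - 1 = M U U - 1 = M U^{2} - 1 = -1 + M U^{2}$)
$z{\left(Y \right)} = -4 - 2 Y$ ($z{\left(Y \right)} = -4 + Y \left(-2\right) = -4 - 2 Y$)
$o{\left(7,-8 \right)} z{\left(-4 \right)} = \left(-1 + 7 \left(-8\right)^{2}\right) \left(-4 - -8\right) = \left(-1 + 7 \cdot 64\right) \left(-4 + 8\right) = \left(-1 + 448\right) 4 = 447 \cdot 4 = 1788$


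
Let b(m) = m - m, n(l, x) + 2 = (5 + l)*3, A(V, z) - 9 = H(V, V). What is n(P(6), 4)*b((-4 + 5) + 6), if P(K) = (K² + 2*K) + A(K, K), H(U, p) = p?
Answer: 0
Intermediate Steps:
A(V, z) = 9 + V
P(K) = 9 + K² + 3*K (P(K) = (K² + 2*K) + (9 + K) = 9 + K² + 3*K)
n(l, x) = 13 + 3*l (n(l, x) = -2 + (5 + l)*3 = -2 + (15 + 3*l) = 13 + 3*l)
b(m) = 0
n(P(6), 4)*b((-4 + 5) + 6) = (13 + 3*(9 + 6² + 3*6))*0 = (13 + 3*(9 + 36 + 18))*0 = (13 + 3*63)*0 = (13 + 189)*0 = 202*0 = 0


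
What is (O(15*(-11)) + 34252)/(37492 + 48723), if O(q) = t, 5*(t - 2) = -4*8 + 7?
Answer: 34249/86215 ≈ 0.39725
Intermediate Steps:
t = -3 (t = 2 + (-4*8 + 7)/5 = 2 + (-32 + 7)/5 = 2 + (1/5)*(-25) = 2 - 5 = -3)
O(q) = -3
(O(15*(-11)) + 34252)/(37492 + 48723) = (-3 + 34252)/(37492 + 48723) = 34249/86215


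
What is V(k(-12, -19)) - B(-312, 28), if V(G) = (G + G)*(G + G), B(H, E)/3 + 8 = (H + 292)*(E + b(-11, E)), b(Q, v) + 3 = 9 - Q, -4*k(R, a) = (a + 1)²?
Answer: 28968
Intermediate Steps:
k(R, a) = -(1 + a)²/4 (k(R, a) = -(a + 1)²/4 = -(1 + a)²/4)
b(Q, v) = 6 - Q (b(Q, v) = -3 + (9 - Q) = 6 - Q)
B(H, E) = -24 + 3*(17 + E)*(292 + H) (B(H, E) = -24 + 3*((H + 292)*(E + (6 - 1*(-11)))) = -24 + 3*((292 + H)*(E + (6 + 11))) = -24 + 3*((292 + H)*(E + 17)) = -24 + 3*((292 + H)*(17 + E)) = -24 + 3*((17 + E)*(292 + H)) = -24 + 3*(17 + E)*(292 + H))
V(G) = 4*G² (V(G) = (2*G)*(2*G) = 4*G²)
V(k(-12, -19)) - B(-312, 28) = 4*(-(1 - 19)²/4)² - (14868 + 51*(-312) + 876*28 + 3*28*(-312)) = 4*(-¼*(-18)²)² - (14868 - 15912 + 24528 - 26208) = 4*(-¼*324)² - 1*(-2724) = 4*(-81)² + 2724 = 4*6561 + 2724 = 26244 + 2724 = 28968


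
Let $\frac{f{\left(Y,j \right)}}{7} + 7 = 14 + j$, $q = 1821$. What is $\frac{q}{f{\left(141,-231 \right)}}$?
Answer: $- \frac{1821}{1568} \approx -1.1614$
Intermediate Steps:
$f{\left(Y,j \right)} = 49 + 7 j$ ($f{\left(Y,j \right)} = -49 + 7 \left(14 + j\right) = -49 + \left(98 + 7 j\right) = 49 + 7 j$)
$\frac{q}{f{\left(141,-231 \right)}} = \frac{1821}{49 + 7 \left(-231\right)} = \frac{1821}{49 - 1617} = \frac{1821}{-1568} = 1821 \left(- \frac{1}{1568}\right) = - \frac{1821}{1568}$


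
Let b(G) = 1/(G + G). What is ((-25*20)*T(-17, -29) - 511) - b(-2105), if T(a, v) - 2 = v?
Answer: 54683691/4210 ≈ 12989.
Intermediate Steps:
T(a, v) = 2 + v
b(G) = 1/(2*G)
((-25*20)*T(-17, -29) - 511) - b(-2105) = ((-25*20)*(2 - 29) - 511) - 1/(2*(-2105)) = (-500*(-27) - 511) - (-1)/(2*2105) = (13500 - 511) - 1*(-1/4210) = 12989 + 1/4210 = 54683691/4210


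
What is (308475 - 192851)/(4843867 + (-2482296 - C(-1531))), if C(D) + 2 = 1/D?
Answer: 22127543/451946033 ≈ 0.048961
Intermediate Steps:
C(D) = -2 + 1/D
(308475 - 192851)/(4843867 + (-2482296 - C(-1531))) = (308475 - 192851)/(4843867 + (-2482296 - (-2 + 1/(-1531)))) = 115624/(4843867 + (-2482296 - (-2 - 1/1531))) = 115624/(4843867 + (-2482296 - 1*(-3063/1531))) = 115624/(4843867 + (-2482296 + 3063/1531)) = 115624/(4843867 - 3800392113/1531) = 115624/(3615568264/1531) = 115624*(1531/3615568264) = 22127543/451946033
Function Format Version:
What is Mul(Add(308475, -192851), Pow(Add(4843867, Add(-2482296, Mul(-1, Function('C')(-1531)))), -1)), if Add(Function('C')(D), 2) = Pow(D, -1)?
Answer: Rational(22127543, 451946033) ≈ 0.048961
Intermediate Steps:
Function('C')(D) = Add(-2, Pow(D, -1))
Mul(Add(308475, -192851), Pow(Add(4843867, Add(-2482296, Mul(-1, Function('C')(-1531)))), -1)) = Mul(Add(308475, -192851), Pow(Add(4843867, Add(-2482296, Mul(-1, Add(-2, Pow(-1531, -1))))), -1)) = Mul(115624, Pow(Add(4843867, Add(-2482296, Mul(-1, Add(-2, Rational(-1, 1531))))), -1)) = Mul(115624, Pow(Add(4843867, Add(-2482296, Mul(-1, Rational(-3063, 1531)))), -1)) = Mul(115624, Pow(Add(4843867, Add(-2482296, Rational(3063, 1531))), -1)) = Mul(115624, Pow(Add(4843867, Rational(-3800392113, 1531)), -1)) = Mul(115624, Pow(Rational(3615568264, 1531), -1)) = Mul(115624, Rational(1531, 3615568264)) = Rational(22127543, 451946033)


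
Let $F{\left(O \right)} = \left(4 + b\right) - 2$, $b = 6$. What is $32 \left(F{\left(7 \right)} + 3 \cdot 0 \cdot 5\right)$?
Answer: $256$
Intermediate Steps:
$F{\left(O \right)} = 8$ ($F{\left(O \right)} = \left(4 + 6\right) - 2 = 10 - 2 = 8$)
$32 \left(F{\left(7 \right)} + 3 \cdot 0 \cdot 5\right) = 32 \left(8 + 3 \cdot 0 \cdot 5\right) = 32 \left(8 + 0 \cdot 5\right) = 32 \left(8 + 0\right) = 32 \cdot 8 = 256$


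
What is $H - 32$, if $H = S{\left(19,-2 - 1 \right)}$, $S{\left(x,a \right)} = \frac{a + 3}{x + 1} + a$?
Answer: $-35$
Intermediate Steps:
$S{\left(x,a \right)} = a + \frac{3 + a}{1 + x}$ ($S{\left(x,a \right)} = \frac{3 + a}{1 + x} + a = a + \frac{3 + a}{1 + x}$)
$H = -3$ ($H = \frac{3 + 2 \left(-2 - 1\right) + \left(-2 - 1\right) 19}{1 + 19} = \frac{3 + 2 \left(-3\right) - 57}{20} = \frac{3 - 6 - 57}{20} = \frac{1}{20} \left(-60\right) = -3$)
$H - 32 = -3 - 32 = -35$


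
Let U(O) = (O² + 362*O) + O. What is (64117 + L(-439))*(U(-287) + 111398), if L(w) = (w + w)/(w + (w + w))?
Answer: 5744045286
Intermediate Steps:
U(O) = O² + 363*O
L(w) = ⅔ (L(w) = (2*w)/(w + 2*w) = (2*w)/((3*w)) = (2*w)*(1/(3*w)) = ⅔)
(64117 + L(-439))*(U(-287) + 111398) = (64117 + ⅔)*(-287*(363 - 287) + 111398) = 192353*(-287*76 + 111398)/3 = 192353*(-21812 + 111398)/3 = (192353/3)*89586 = 5744045286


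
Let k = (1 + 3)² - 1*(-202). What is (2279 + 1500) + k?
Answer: 3997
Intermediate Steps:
k = 218 (k = 4² + 202 = 16 + 202 = 218)
(2279 + 1500) + k = (2279 + 1500) + 218 = 3779 + 218 = 3997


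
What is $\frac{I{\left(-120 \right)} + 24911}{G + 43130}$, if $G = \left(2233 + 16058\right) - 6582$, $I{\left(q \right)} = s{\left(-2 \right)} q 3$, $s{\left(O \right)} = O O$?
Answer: $\frac{23471}{54839} \approx 0.428$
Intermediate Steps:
$s{\left(O \right)} = O^{2}$
$I{\left(q \right)} = 12 q$ ($I{\left(q \right)} = \left(-2\right)^{2} q 3 = 4 q 3 = 12 q$)
$G = 11709$ ($G = 18291 - 6582 = 11709$)
$\frac{I{\left(-120 \right)} + 24911}{G + 43130} = \frac{12 \left(-120\right) + 24911}{11709 + 43130} = \frac{-1440 + 24911}{54839} = 23471 \cdot \frac{1}{54839} = \frac{23471}{54839}$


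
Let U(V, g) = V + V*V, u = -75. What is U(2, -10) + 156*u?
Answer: -11694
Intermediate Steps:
U(V, g) = V + V²
U(2, -10) + 156*u = 2*(1 + 2) + 156*(-75) = 2*3 - 11700 = 6 - 11700 = -11694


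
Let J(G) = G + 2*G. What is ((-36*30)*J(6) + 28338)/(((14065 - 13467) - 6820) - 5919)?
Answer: -2966/4047 ≈ -0.73289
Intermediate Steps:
J(G) = 3*G
((-36*30)*J(6) + 28338)/(((14065 - 13467) - 6820) - 5919) = ((-36*30)*(3*6) + 28338)/(((14065 - 13467) - 6820) - 5919) = (-1080*18 + 28338)/((598 - 6820) - 5919) = (-19440 + 28338)/(-6222 - 5919) = 8898/(-12141) = 8898*(-1/12141) = -2966/4047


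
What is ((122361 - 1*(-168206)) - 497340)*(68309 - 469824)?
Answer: 83022461095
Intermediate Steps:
((122361 - 1*(-168206)) - 497340)*(68309 - 469824) = ((122361 + 168206) - 497340)*(-401515) = (290567 - 497340)*(-401515) = -206773*(-401515) = 83022461095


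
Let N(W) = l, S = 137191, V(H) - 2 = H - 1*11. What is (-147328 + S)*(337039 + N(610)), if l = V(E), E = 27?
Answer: -3416746809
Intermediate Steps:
V(H) = -9 + H (V(H) = 2 + (H - 1*11) = 2 + (H - 11) = 2 + (-11 + H) = -9 + H)
l = 18 (l = -9 + 27 = 18)
N(W) = 18
(-147328 + S)*(337039 + N(610)) = (-147328 + 137191)*(337039 + 18) = -10137*337057 = -3416746809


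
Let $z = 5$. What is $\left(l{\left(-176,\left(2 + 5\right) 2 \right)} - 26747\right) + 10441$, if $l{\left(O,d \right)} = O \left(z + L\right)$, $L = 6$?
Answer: $-18242$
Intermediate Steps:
$l{\left(O,d \right)} = 11 O$ ($l{\left(O,d \right)} = O \left(5 + 6\right) = O 11 = 11 O$)
$\left(l{\left(-176,\left(2 + 5\right) 2 \right)} - 26747\right) + 10441 = \left(11 \left(-176\right) - 26747\right) + 10441 = \left(-1936 - 26747\right) + 10441 = -28683 + 10441 = -18242$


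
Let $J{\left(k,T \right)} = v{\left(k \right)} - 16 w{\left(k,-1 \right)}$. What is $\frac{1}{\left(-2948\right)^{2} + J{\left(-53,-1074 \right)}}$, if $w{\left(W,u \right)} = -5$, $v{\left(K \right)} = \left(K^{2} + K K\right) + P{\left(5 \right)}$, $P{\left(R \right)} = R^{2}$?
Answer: $\frac{1}{8696427} \approx 1.1499 \cdot 10^{-7}$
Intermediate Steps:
$v{\left(K \right)} = 25 + 2 K^{2}$ ($v{\left(K \right)} = \left(K^{2} + K K\right) + 5^{2} = \left(K^{2} + K^{2}\right) + 25 = 2 K^{2} + 25 = 25 + 2 K^{2}$)
$J{\left(k,T \right)} = 105 + 2 k^{2}$ ($J{\left(k,T \right)} = \left(25 + 2 k^{2}\right) - -80 = \left(25 + 2 k^{2}\right) + 80 = 105 + 2 k^{2}$)
$\frac{1}{\left(-2948\right)^{2} + J{\left(-53,-1074 \right)}} = \frac{1}{\left(-2948\right)^{2} + \left(105 + 2 \left(-53\right)^{2}\right)} = \frac{1}{8690704 + \left(105 + 2 \cdot 2809\right)} = \frac{1}{8690704 + \left(105 + 5618\right)} = \frac{1}{8690704 + 5723} = \frac{1}{8696427}$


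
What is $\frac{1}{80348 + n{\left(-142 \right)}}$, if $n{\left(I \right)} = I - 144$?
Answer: $\frac{1}{80062} \approx 1.249 \cdot 10^{-5}$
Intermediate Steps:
$n{\left(I \right)} = -144 + I$ ($n{\left(I \right)} = I - 144 = -144 + I$)
$\frac{1}{80348 + n{\left(-142 \right)}} = \frac{1}{80348 - 286} = \frac{1}{80062}$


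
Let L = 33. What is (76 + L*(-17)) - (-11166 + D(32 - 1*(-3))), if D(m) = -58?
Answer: 10739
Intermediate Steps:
(76 + L*(-17)) - (-11166 + D(32 - 1*(-3))) = (76 + 33*(-17)) - (-11166 - 58) = (76 - 561) - 1*(-11224) = -485 + 11224 = 10739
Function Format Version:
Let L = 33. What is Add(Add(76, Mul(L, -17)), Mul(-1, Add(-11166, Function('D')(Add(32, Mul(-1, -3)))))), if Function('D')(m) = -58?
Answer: 10739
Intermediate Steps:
Add(Add(76, Mul(L, -17)), Mul(-1, Add(-11166, Function('D')(Add(32, Mul(-1, -3)))))) = Add(Add(76, Mul(33, -17)), Mul(-1, Add(-11166, -58))) = Add(Add(76, -561), Mul(-1, -11224)) = Add(-485, 11224) = 10739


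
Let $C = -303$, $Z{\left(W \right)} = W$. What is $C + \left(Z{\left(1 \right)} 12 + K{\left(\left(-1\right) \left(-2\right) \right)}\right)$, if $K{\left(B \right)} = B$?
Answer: $-289$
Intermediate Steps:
$C + \left(Z{\left(1 \right)} 12 + K{\left(\left(-1\right) \left(-2\right) \right)}\right) = -303 + \left(1 \cdot 12 - -2\right) = -303 + \left(12 + 2\right) = -303 + 14 = -289$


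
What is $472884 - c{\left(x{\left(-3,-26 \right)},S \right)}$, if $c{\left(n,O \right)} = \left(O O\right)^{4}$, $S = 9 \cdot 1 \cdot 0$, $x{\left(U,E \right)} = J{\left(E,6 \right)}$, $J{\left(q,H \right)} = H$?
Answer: $472884$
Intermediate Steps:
$x{\left(U,E \right)} = 6$
$S = 0$ ($S = 9 \cdot 0 = 0$)
$c{\left(n,O \right)} = O^{8}$ ($c{\left(n,O \right)} = \left(O^{2}\right)^{4} = O^{8}$)
$472884 - c{\left(x{\left(-3,-26 \right)},S \right)} = 472884 - 0^{8} = 472884 - 0 = 472884 + 0 = 472884$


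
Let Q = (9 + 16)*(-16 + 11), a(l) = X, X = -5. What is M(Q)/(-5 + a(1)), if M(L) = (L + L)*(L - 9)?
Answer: -3350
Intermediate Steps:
a(l) = -5
Q = -125 (Q = 25*(-5) = -125)
M(L) = 2*L*(-9 + L) (M(L) = (2*L)*(-9 + L) = 2*L*(-9 + L))
M(Q)/(-5 + a(1)) = (2*(-125)*(-9 - 125))/(-5 - 5) = (2*(-125)*(-134))/(-10) = -⅒*33500 = -3350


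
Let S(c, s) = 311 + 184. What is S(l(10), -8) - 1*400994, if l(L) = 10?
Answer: -400499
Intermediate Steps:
S(c, s) = 495
S(l(10), -8) - 1*400994 = 495 - 1*400994 = 495 - 400994 = -400499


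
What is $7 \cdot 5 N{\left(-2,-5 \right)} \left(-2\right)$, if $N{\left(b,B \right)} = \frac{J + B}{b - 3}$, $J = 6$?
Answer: $14$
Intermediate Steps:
$N{\left(b,B \right)} = \frac{6 + B}{-3 + b}$ ($N{\left(b,B \right)} = \frac{6 + B}{b - 3} = \frac{6 + B}{-3 + b}$)
$7 \cdot 5 N{\left(-2,-5 \right)} \left(-2\right) = 7 \cdot 5 \frac{6 - 5}{-3 - 2} \left(-2\right) = 35 \frac{1}{-5} \cdot 1 \left(-2\right) = 35 \left(- \frac{1}{5}\right) 1 \left(-2\right) = 35 \left(\left(- \frac{1}{5}\right) \left(-2\right)\right) = 35 \cdot \frac{2}{5} = 14$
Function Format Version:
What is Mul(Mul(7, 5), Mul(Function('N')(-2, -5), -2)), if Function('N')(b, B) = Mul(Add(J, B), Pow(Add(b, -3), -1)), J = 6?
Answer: 14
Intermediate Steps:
Function('N')(b, B) = Mul(Pow(Add(-3, b), -1), Add(6, B)) (Function('N')(b, B) = Mul(Add(6, B), Pow(Add(b, -3), -1)) = Mul(Add(6, B), Pow(Add(-3, b), -1)) = Mul(Pow(Add(-3, b), -1), Add(6, B)))
Mul(Mul(7, 5), Mul(Function('N')(-2, -5), -2)) = Mul(Mul(7, 5), Mul(Mul(Pow(Add(-3, -2), -1), Add(6, -5)), -2)) = Mul(35, Mul(Mul(Pow(-5, -1), 1), -2)) = Mul(35, Mul(Mul(Rational(-1, 5), 1), -2)) = Mul(35, Mul(Rational(-1, 5), -2)) = Mul(35, Rational(2, 5)) = 14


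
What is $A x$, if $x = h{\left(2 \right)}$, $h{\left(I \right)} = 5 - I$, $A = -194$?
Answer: $-582$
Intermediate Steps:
$x = 3$ ($x = 5 - 2 = 3$)
$A x = \left(-194\right) 3 = -582$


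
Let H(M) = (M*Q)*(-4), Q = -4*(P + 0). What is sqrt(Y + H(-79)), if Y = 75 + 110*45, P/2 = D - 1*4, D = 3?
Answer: sqrt(7553) ≈ 86.908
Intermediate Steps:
P = -2 (P = 2*(3 - 1*4) = 2*(3 - 4) = 2*(-1) = -2)
Q = 8 (Q = -4*(-2 + 0) = -4*(-2) = 8)
H(M) = -32*M (H(M) = (M*8)*(-4) = (8*M)*(-4) = -32*M)
Y = 5025 (Y = 75 + 4950 = 5025)
sqrt(Y + H(-79)) = sqrt(5025 - 32*(-79)) = sqrt(5025 + 2528) = sqrt(7553)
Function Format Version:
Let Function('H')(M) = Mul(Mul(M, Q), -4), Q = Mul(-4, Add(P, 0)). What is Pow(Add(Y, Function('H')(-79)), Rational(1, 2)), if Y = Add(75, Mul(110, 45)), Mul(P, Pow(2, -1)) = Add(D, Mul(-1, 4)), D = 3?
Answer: Pow(7553, Rational(1, 2)) ≈ 86.908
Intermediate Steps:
P = -2 (P = Mul(2, Add(3, Mul(-1, 4))) = Mul(2, Add(3, -4)) = Mul(2, -1) = -2)
Q = 8 (Q = Mul(-4, Add(-2, 0)) = Mul(-4, -2) = 8)
Function('H')(M) = Mul(-32, M) (Function('H')(M) = Mul(Mul(M, 8), -4) = Mul(Mul(8, M), -4) = Mul(-32, M))
Y = 5025 (Y = Add(75, 4950) = 5025)
Pow(Add(Y, Function('H')(-79)), Rational(1, 2)) = Pow(Add(5025, Mul(-32, -79)), Rational(1, 2)) = Pow(Add(5025, 2528), Rational(1, 2)) = Pow(7553, Rational(1, 2))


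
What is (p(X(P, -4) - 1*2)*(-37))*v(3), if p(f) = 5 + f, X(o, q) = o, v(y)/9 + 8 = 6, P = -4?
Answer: -666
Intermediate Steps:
v(y) = -18 (v(y) = -72 + 9*6 = -72 + 54 = -18)
(p(X(P, -4) - 1*2)*(-37))*v(3) = ((5 + (-4 - 1*2))*(-37))*(-18) = ((5 + (-4 - 2))*(-37))*(-18) = ((5 - 6)*(-37))*(-18) = -1*(-37)*(-18) = 37*(-18) = -666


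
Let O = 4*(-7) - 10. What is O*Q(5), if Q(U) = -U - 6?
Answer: 418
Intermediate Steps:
O = -38 (O = -28 - 10 = -38)
Q(U) = -6 - U
O*Q(5) = -38*(-6 - 1*5) = -38*(-6 - 5) = -38*(-11) = 418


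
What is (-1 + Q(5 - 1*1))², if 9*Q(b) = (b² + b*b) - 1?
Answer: 484/81 ≈ 5.9753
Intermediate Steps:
Q(b) = -⅑ + 2*b²/9 (Q(b) = ((b² + b*b) - 1)/9 = ((b² + b²) - 1)/9 = (2*b² - 1)/9 = (-1 + 2*b²)/9 = -⅑ + 2*b²/9)
(-1 + Q(5 - 1*1))² = (-1 + (-⅑ + 2*(5 - 1*1)²/9))² = (-1 + (-⅑ + 2*(5 - 1)²/9))² = (-1 + (-⅑ + (2/9)*4²))² = (-1 + (-⅑ + (2/9)*16))² = (-1 + (-⅑ + 32/9))² = (-1 + 31/9)² = (22/9)² = 484/81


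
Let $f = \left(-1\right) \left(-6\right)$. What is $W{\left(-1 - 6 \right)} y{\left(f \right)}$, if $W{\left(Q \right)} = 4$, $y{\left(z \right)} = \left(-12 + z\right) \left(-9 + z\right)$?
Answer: $72$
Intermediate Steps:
$f = 6$
$W{\left(-1 - 6 \right)} y{\left(f \right)} = 4 \left(108 + 6^{2} - 126\right) = 4 \left(108 + 36 - 126\right) = 4 \cdot 18 = 72$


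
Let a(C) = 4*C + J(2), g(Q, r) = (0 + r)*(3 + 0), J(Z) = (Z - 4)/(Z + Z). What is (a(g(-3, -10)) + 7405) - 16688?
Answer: -18807/2 ≈ -9403.5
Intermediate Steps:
J(Z) = (-4 + Z)/(2*Z) (J(Z) = (-4 + Z)/((2*Z)) = (-4 + Z)*(1/(2*Z)) = (-4 + Z)/(2*Z))
g(Q, r) = 3*r (g(Q, r) = r*3 = 3*r)
a(C) = -½ + 4*C (a(C) = 4*C + (½)*(-4 + 2)/2 = 4*C + (½)*(½)*(-2) = 4*C - ½ = -½ + 4*C)
(a(g(-3, -10)) + 7405) - 16688 = ((-½ + 4*(3*(-10))) + 7405) - 16688 = ((-½ + 4*(-30)) + 7405) - 16688 = ((-½ - 120) + 7405) - 16688 = (-241/2 + 7405) - 16688 = 14569/2 - 16688 = -18807/2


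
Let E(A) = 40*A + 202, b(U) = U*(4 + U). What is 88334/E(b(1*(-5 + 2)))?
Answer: 44167/41 ≈ 1077.2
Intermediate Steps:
E(A) = 202 + 40*A
88334/E(b(1*(-5 + 2))) = 88334/(202 + 40*((1*(-5 + 2))*(4 + 1*(-5 + 2)))) = 88334/(202 + 40*((1*(-3))*(4 + 1*(-3)))) = 88334/(202 + 40*(-3*(4 - 3))) = 88334/(202 + 40*(-3*1)) = 88334/(202 + 40*(-3)) = 88334/(202 - 120) = 88334/82 = 88334*(1/82) = 44167/41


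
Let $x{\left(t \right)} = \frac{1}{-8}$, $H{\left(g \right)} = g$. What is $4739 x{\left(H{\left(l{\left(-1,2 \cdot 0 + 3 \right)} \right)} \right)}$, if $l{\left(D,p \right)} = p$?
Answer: $- \frac{4739}{8} \approx -592.38$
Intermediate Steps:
$x{\left(t \right)} = - \frac{1}{8}$
$4739 x{\left(H{\left(l{\left(-1,2 \cdot 0 + 3 \right)} \right)} \right)} = 4739 \left(- \frac{1}{8}\right) = - \frac{4739}{8}$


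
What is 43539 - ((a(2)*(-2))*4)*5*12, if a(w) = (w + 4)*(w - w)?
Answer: 43539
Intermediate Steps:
a(w) = 0 (a(w) = (4 + w)*0 = 0)
43539 - ((a(2)*(-2))*4)*5*12 = 43539 - ((0*(-2))*4)*5*12 = 43539 - (0*4)*5*12 = 43539 - 0*5*12 = 43539 - 0*12 = 43539 - 1*0 = 43539 + 0 = 43539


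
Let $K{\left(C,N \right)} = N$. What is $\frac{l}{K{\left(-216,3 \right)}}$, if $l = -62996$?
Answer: $- \frac{62996}{3} \approx -20999.0$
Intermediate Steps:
$\frac{l}{K{\left(-216,3 \right)}} = - \frac{62996}{3}$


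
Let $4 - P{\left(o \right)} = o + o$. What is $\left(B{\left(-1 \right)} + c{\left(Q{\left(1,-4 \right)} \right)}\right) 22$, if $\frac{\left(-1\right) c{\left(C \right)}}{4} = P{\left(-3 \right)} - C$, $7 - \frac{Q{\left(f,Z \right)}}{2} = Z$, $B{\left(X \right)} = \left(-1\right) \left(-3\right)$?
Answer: $1122$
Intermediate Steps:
$P{\left(o \right)} = 4 - 2 o$ ($P{\left(o \right)} = 4 - \left(o + o\right) = 4 - 2 o$)
$B{\left(X \right)} = 3$
$Q{\left(f,Z \right)} = 14 - 2 Z$
$c{\left(C \right)} = -40 + 4 C$ ($c{\left(C \right)} = - 4 \left(\left(4 - -6\right) - C\right) = - 4 \left(\left(4 + 6\right) - C\right) = - 4 \left(10 - C\right) = -40 + 4 C$)
$\left(B{\left(-1 \right)} + c{\left(Q{\left(1,-4 \right)} \right)}\right) 22 = \left(3 - \left(40 - 4 \left(14 - -8\right)\right)\right) 22 = \left(3 - \left(40 - 4 \left(14 + 8\right)\right)\right) 22 = \left(3 + \left(-40 + 4 \cdot 22\right)\right) 22 = \left(3 + \left(-40 + 88\right)\right) 22 = \left(3 + 48\right) 22 = 51 \cdot 22 = 1122$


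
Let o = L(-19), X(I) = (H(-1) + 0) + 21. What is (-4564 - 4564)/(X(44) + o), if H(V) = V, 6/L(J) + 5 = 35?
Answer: -45640/101 ≈ -451.88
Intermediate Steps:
L(J) = 1/5 (L(J) = 6/(-5 + 35) = 6/30 = 6*(1/30) = 1/5)
X(I) = 20 (X(I) = (-1 + 0) + 21 = -1 + 21 = 20)
o = 1/5 ≈ 0.20000
(-4564 - 4564)/(X(44) + o) = (-4564 - 4564)/(20 + 1/5) = -9128/101/5 = -9128*5/101 = -45640/101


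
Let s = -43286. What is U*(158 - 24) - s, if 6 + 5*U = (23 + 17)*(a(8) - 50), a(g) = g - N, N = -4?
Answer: 11946/5 ≈ 2389.2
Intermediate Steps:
a(g) = 4 + g (a(g) = g - 1*(-4) = g + 4 = 4 + g)
U = -1526/5 (U = -6/5 + ((23 + 17)*((4 + 8) - 50))/5 = -6/5 + (40*(12 - 50))/5 = -6/5 + (40*(-38))/5 = -6/5 + (1/5)*(-1520) = -6/5 - 304 = -1526/5 ≈ -305.20)
U*(158 - 24) - s = -1526*(158 - 24)/5 - 1*(-43286) = -1526/5*134 + 43286 = -204484/5 + 43286 = 11946/5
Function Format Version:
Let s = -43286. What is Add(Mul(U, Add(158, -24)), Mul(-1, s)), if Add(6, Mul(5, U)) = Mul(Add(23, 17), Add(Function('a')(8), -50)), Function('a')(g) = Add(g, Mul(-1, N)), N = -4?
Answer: Rational(11946, 5) ≈ 2389.2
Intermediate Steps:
Function('a')(g) = Add(4, g) (Function('a')(g) = Add(g, Mul(-1, -4)) = Add(g, 4) = Add(4, g))
U = Rational(-1526, 5) (U = Add(Rational(-6, 5), Mul(Rational(1, 5), Mul(Add(23, 17), Add(Add(4, 8), -50)))) = Add(Rational(-6, 5), Mul(Rational(1, 5), Mul(40, Add(12, -50)))) = Add(Rational(-6, 5), Mul(Rational(1, 5), Mul(40, -38))) = Add(Rational(-6, 5), Mul(Rational(1, 5), -1520)) = Add(Rational(-6, 5), -304) = Rational(-1526, 5) ≈ -305.20)
Add(Mul(U, Add(158, -24)), Mul(-1, s)) = Add(Mul(Rational(-1526, 5), Add(158, -24)), Mul(-1, -43286)) = Add(Mul(Rational(-1526, 5), 134), 43286) = Add(Rational(-204484, 5), 43286) = Rational(11946, 5)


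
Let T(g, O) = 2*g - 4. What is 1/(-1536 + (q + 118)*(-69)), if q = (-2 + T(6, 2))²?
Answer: -1/12162 ≈ -8.2223e-5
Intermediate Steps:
T(g, O) = -4 + 2*g
q = 36 (q = (-2 + (-4 + 2*6))² = (-2 + (-4 + 12))² = (-2 + 8)² = 6² = 36)
1/(-1536 + (q + 118)*(-69)) = 1/(-1536 + (36 + 118)*(-69)) = 1/(-1536 + 154*(-69)) = 1/(-1536 - 10626) = 1/(-12162) = -1/12162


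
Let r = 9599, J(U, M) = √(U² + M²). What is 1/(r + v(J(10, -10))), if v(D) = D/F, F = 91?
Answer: 79489319/763017972881 - 910*√2/763017972881 ≈ 0.00010418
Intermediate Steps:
J(U, M) = √(M² + U²)
v(D) = D/91
1/(r + v(J(10, -10))) = 1/(9599 + √((-10)² + 10²)/91) = 1/(9599 + √(100 + 100)/91) = 1/(9599 + √200/91) = 1/(9599 + (10*√2)/91) = 1/(9599 + 10*√2/91)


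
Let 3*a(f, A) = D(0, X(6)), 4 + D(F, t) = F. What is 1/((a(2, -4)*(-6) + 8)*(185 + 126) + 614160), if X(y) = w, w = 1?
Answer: 1/619136 ≈ 1.6152e-6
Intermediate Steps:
X(y) = 1
D(F, t) = -4 + F
a(f, A) = -4/3 (a(f, A) = (-4 + 0)/3 = (⅓)*(-4) = -4/3)
1/((a(2, -4)*(-6) + 8)*(185 + 126) + 614160) = 1/((-4/3*(-6) + 8)*(185 + 126) + 614160) = 1/((8 + 8)*311 + 614160) = 1/(16*311 + 614160) = 1/(4976 + 614160) = 1/619136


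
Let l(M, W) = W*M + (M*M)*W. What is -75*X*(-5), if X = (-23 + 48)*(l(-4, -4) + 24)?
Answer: -225000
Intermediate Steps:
l(M, W) = M*W + W*M² (l(M, W) = M*W + M²*W = M*W + W*M²)
X = -600 (X = (-23 + 48)*(-4*(-4)*(1 - 4) + 24) = 25*(-4*(-4)*(-3) + 24) = 25*(-48 + 24) = 25*(-24) = -600)
-75*X*(-5) = -75*(-600)*(-5) = 45000*(-5) = -225000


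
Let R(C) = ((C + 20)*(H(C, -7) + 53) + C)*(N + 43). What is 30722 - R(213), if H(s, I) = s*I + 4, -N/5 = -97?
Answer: 176334674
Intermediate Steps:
N = 485 (N = -5*(-97) = 485)
H(s, I) = 4 + I*s (H(s, I) = I*s + 4 = 4 + I*s)
R(C) = 528*C + 528*(20 + C)*(57 - 7*C) (R(C) = ((C + 20)*((4 - 7*C) + 53) + C)*(485 + 43) = ((20 + C)*(57 - 7*C) + C)*528 = (C + (20 + C)*(57 - 7*C))*528 = 528*C + 528*(20 + C)*(57 - 7*C))
30722 - R(213) = 30722 - (601920 - 43296*213 - 3696*213**2) = 30722 - (601920 - 9222048 - 3696*45369) = 30722 - (601920 - 9222048 - 167683824) = 30722 - 1*(-176303952) = 30722 + 176303952 = 176334674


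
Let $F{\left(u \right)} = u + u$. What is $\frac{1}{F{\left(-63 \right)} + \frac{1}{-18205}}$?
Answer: $- \frac{18205}{2293831} \approx -0.0079365$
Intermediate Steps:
$F{\left(u \right)} = 2 u$
$\frac{1}{F{\left(-63 \right)} + \frac{1}{-18205}} = \frac{1}{2 \left(-63\right) + \frac{1}{-18205}} = \frac{1}{-126 - \frac{1}{18205}} = \frac{1}{- \frac{2293831}{18205}} = - \frac{18205}{2293831}$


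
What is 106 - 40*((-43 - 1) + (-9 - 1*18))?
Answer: 2946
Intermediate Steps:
106 - 40*((-43 - 1) + (-9 - 1*18)) = 106 - 40*(-44 + (-9 - 18)) = 106 - 40*(-44 - 27) = 106 - 40*(-71) = 106 + 2840 = 2946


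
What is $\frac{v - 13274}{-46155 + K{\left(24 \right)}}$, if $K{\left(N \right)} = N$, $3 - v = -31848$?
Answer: $- \frac{18577}{46131} \approx -0.4027$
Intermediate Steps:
$v = 31851$ ($v = 3 - -31848 = 3 + 31848 = 31851$)
$\frac{v - 13274}{-46155 + K{\left(24 \right)}} = \frac{31851 - 13274}{-46155 + 24} = \frac{18577}{-46131} = 18577 \left(- \frac{1}{46131}\right) = - \frac{18577}{46131}$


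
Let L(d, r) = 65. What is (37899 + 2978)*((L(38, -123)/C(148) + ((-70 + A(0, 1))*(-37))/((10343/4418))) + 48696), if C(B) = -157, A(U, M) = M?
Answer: 3304709370347983/1623851 ≈ 2.0351e+9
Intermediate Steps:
(37899 + 2978)*((L(38, -123)/C(148) + ((-70 + A(0, 1))*(-37))/((10343/4418))) + 48696) = (37899 + 2978)*((65/(-157) + ((-70 + 1)*(-37))/((10343/4418))) + 48696) = 40877*((65*(-1/157) + (-69*(-37))/((10343*(1/4418)))) + 48696) = 40877*((-65/157 + 2553/(10343/4418)) + 48696) = 40877*((-65/157 + 2553*(4418/10343)) + 48696) = 40877*((-65/157 + 11279154/10343) + 48696) = 40877*(1770154883/1623851 + 48696) = 40877*(80845203179/1623851) = 3304709370347983/1623851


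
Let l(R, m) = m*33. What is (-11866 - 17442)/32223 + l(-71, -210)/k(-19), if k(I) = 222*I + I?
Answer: 99127394/136528851 ≈ 0.72605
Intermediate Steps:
k(I) = 223*I
l(R, m) = 33*m
(-11866 - 17442)/32223 + l(-71, -210)/k(-19) = (-11866 - 17442)/32223 + (33*(-210))/((223*(-19))) = -29308*1/32223 - 6930/(-4237) = -29308/32223 - 6930*(-1/4237) = -29308/32223 + 6930/4237 = 99127394/136528851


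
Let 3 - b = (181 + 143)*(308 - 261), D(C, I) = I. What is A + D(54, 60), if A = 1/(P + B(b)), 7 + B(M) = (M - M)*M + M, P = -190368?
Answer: 12335999/205600 ≈ 60.000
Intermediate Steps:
b = -15225 (b = 3 - (181 + 143)*(308 - 261) = 3 - 324*47 = 3 - 1*15228 = 3 - 15228 = -15225)
B(M) = -7 + M (B(M) = -7 + ((M - M)*M + M) = -7 + (0*M + M) = -7 + (0 + M) = -7 + M)
A = -1/205600 (A = 1/(-190368 + (-7 - 15225)) = 1/(-190368 - 15232) = 1/(-205600) = -1/205600 ≈ -4.8638e-6)
A + D(54, 60) = -1/205600 + 60 = 12335999/205600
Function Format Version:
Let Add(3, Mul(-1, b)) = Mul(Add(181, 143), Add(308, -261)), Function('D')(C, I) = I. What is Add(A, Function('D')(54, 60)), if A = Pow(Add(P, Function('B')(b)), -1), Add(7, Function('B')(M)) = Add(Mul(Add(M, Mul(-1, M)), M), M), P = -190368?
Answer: Rational(12335999, 205600) ≈ 60.000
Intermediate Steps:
b = -15225 (b = Add(3, Mul(-1, Mul(Add(181, 143), Add(308, -261)))) = Add(3, Mul(-1, Mul(324, 47))) = Add(3, Mul(-1, 15228)) = Add(3, -15228) = -15225)
Function('B')(M) = Add(-7, M) (Function('B')(M) = Add(-7, Add(Mul(Add(M, Mul(-1, M)), M), M)) = Add(-7, Add(Mul(0, M), M)) = Add(-7, Add(0, M)) = Add(-7, M))
A = Rational(-1, 205600) (A = Pow(Add(-190368, Add(-7, -15225)), -1) = Pow(Add(-190368, -15232), -1) = Pow(-205600, -1) = Rational(-1, 205600) ≈ -4.8638e-6)
Add(A, Function('D')(54, 60)) = Add(Rational(-1, 205600), 60) = Rational(12335999, 205600)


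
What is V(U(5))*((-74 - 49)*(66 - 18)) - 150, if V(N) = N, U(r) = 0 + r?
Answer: -29670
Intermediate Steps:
U(r) = r
V(U(5))*((-74 - 49)*(66 - 18)) - 150 = 5*((-74 - 49)*(66 - 18)) - 150 = 5*(-123*48) - 150 = 5*(-5904) - 150 = -29520 - 150 = -29670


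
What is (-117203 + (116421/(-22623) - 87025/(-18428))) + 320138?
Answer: 28200914603509/138965548 ≈ 2.0293e+5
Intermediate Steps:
(-117203 + (116421/(-22623) - 87025/(-18428))) + 320138 = (-117203 + (116421*(-1/22623) - 87025*(-1/18428))) + 320138 = (-117203 + (-38807/7541 + 87025/18428)) + 320138 = (-117203 - 58879871/138965548) + 320138 = -16287238002115/138965548 + 320138 = 28200914603509/138965548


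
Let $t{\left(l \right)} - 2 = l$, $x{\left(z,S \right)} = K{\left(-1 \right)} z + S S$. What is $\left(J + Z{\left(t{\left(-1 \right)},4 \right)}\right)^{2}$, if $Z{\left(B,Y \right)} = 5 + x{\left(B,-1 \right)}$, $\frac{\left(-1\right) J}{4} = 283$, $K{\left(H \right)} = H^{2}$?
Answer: $1265625$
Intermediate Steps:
$J = -1132$ ($J = \left(-4\right) 283 = -1132$)
$x{\left(z,S \right)} = z + S^{2}$ ($x{\left(z,S \right)} = \left(-1\right)^{2} z + S S = 1 z + S^{2} = z + S^{2}$)
$t{\left(l \right)} = 2 + l$
$Z{\left(B,Y \right)} = 6 + B$ ($Z{\left(B,Y \right)} = 5 + \left(B + \left(-1\right)^{2}\right) = 5 + \left(B + 1\right) = 5 + \left(1 + B\right) = 6 + B$)
$\left(J + Z{\left(t{\left(-1 \right)},4 \right)}\right)^{2} = \left(-1132 + \left(6 + \left(2 - 1\right)\right)\right)^{2} = \left(-1132 + \left(6 + 1\right)\right)^{2} = \left(-1132 + 7\right)^{2} = \left(-1125\right)^{2} = 1265625$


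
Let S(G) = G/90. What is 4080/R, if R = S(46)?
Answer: 183600/23 ≈ 7982.6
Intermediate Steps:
S(G) = G/90 (S(G) = G*(1/90) = G/90)
R = 23/45 (R = (1/90)*46 = 23/45 ≈ 0.51111)
4080/R = 4080/(23/45) = 4080*(45/23) = 183600/23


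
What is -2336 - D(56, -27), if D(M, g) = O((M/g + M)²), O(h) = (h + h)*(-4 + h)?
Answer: -8977135267616/531441 ≈ -1.6892e+7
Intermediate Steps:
O(h) = 2*h*(-4 + h) (O(h) = (2*h)*(-4 + h) = 2*h*(-4 + h))
D(M, g) = 2*(M + M/g)²*(-4 + (M + M/g)²) (D(M, g) = 2*(M/g + M)²*(-4 + (M/g + M)²) = 2*(M + M/g)²*(-4 + (M + M/g)²))
-2336 - D(56, -27) = -2336 - 2*56²*(1 - 27)²*(-4*(-27)² + 56²*(1 - 27)²)/(-27)⁴ = -2336 - 2*3136*(-26)²*(-4*729 + 3136*(-26)²)/531441 = -2336 - 2*3136*676*(-2916 + 3136*676)/531441 = -2336 - 2*3136*676*(-2916 + 2119936)/531441 = -2336 - 2*3136*676*2117020/531441 = -2336 - 1*8975893821440/531441 = -2336 - 8975893821440/531441 = -8977135267616/531441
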